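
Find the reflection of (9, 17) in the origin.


Reflection rule for origin: (-x, -y)
(9, 17) -> (-9, -17)

(-9, -17)


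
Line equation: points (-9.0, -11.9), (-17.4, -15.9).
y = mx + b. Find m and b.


m = (-4.0)/(-8.4) = 0.4762
b = y1 - m*x1 = -11.9 - (-4.0*(-9.0))/(-8.4) = -11.9 + 4.2857 = -7.6143

y = 0.4762x - 7.6143


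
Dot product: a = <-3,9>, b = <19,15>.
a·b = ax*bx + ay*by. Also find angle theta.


a·b = -3*19 + 9*15 = -57 + 135 = 78
|a| = sqrt(9+81) = 9.4868
|b| = sqrt(361+225) = 24.2074
cos(theta) = 78/(sqrt(90)*sqrt(586)) = 78/sqrt(52740) = 0.339644
theta = arccos(78/sqrt(52740)) = 70.1448 degrees

a·b = 78, theta = 70.1448 deg


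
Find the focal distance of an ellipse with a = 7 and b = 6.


c^2 = 7^2 - 6^2 = 49 - 36 = 13
c = sqrt(13) = 3.6056

c = 3.6056


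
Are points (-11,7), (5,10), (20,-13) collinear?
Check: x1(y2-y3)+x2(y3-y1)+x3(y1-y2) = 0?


-11*(10+ 13) + 5*(-13-7) + 20*(7-10)
= -253 - 100 - 60 = -413

No, not collinear (determinant = -413)


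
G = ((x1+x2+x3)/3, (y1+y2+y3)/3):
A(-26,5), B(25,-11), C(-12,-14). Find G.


Gx = (-26+25- 12)/3 = -13/3 = -4.3333
Gy = (5- 11- 14)/3 = -20/3 = -6.6667

G = (-4.3333, -6.6667)


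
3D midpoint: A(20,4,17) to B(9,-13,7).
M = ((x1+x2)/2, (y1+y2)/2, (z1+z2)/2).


Mx = (20+9)/2 = 14.5000
My = (4- 13)/2 = -4.5000
Mz = (17+7)/2 = 12.0000

M = (14.5000, -4.5000, 12.0000)


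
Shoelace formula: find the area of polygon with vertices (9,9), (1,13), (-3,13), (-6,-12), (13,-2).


sum(xi*y_{i+1}) = 9*13 + 1*13 - 3*(-12) - 6*(-2) + 13*9 = 295
sum(yi*x_{i+1}) = 9*1 + 13*(-3) + 13*(-6) - 12*13 - 2*9 = -282
Area = |295 + 282|/2 = 577/2 = 288.5000

288.5000 sq units


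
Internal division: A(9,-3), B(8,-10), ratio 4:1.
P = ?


Px = (4*8 + 1*9)/5 = 41/5 = 8.2000
Py = (4*(-10) + 1*(-3))/5 = -43/5 = -8.6000

P = (8.2000, -8.6000)


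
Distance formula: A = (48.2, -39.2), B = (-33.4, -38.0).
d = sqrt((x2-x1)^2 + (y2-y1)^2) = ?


dx = -33.4 - 48.2 = -81.6
dy = -38.0 + 39.2 = 1.2
d = sqrt(6658.56 + 1.44) = sqrt(6660) = 81.6088

81.6088


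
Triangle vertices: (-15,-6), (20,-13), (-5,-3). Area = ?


-15*(-13+ 3) = 150
20*(-3+ 6) = 60
-5*(-6+ 13) = -35
sum = 175
Area = |175|/2 = 87.5000

87.5000 sq units


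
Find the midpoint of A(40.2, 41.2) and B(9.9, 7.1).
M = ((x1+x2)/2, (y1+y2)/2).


Mx = (40.2 + 9.9)/2 = 50.1/2 = 25.0500
My = (41.2 + 7.1)/2 = 48.3/2 = 24.1500

(25.0500, 24.1500)


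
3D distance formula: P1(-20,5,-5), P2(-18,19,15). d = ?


dx=2, dy=14, dz=20
d = sqrt(4+196+400) = sqrt(600) = 24.4949

24.4949


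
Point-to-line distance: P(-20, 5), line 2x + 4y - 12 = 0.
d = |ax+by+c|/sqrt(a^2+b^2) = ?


|2*(-20) + 4*5 - 12| = |-32| = 32
sqrt(4 + 16) = sqrt(20) = 4.4721
d = 32/sqrt(20) = 7.1554

7.1554


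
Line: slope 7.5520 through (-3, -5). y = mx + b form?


y + 5 = 7.5520(x + 3)
y = 7.5520x - 5 - 7.5520*(-3)
y = 7.5520x + 17.6560

y = 7.5520x + 17.6560


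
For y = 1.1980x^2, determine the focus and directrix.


a = 1.1980
1/(4a) = 0.2087
Focus = (0, 0.2087)
Directrix: y = -0.2087

Focus = (0, 0.2087), Directrix: y = -0.2087


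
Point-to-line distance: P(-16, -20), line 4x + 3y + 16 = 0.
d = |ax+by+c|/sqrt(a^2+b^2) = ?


|4*(-16) + 3*(-20) + 16| = |-108| = 108
sqrt(16 + 9) = sqrt(25) = 5.0000
d = 108/sqrt(25) = 21.6000

21.6000


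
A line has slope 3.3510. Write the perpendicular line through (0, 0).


Perpendicular slope = -1/m1 = -1/3.3510 = -0.2984
b2 = y0 - m2*x0 = 0 + 0/3.3510 = 0 + 0 = 0

y = -0.2984x + 0


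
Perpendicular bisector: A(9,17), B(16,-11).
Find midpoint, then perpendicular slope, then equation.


Midpoint = (12.5, 3)
Slope of AB = dy/dx = -28/7 = -4.0000
Perp slope = -dx/dy = 7/28 = 0.2500
b = My - (perp slope)*Mx = 3 + (7*12.5)/(-28) = 3 - 3.1250 = -0.1250

y = 0.2500x - 0.1250


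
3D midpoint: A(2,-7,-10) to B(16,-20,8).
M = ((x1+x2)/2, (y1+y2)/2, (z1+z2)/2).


Mx = (2+16)/2 = 9.0000
My = (-7- 20)/2 = -13.5000
Mz = (-10+8)/2 = -1.0000

M = (9.0000, -13.5000, -1.0000)


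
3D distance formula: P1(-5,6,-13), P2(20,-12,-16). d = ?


dx=25, dy=-18, dz=-3
d = sqrt(625+324+9) = sqrt(958) = 30.9516

30.9516


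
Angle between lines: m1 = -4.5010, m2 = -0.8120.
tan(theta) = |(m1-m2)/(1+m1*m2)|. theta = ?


m1-m2 = -3.689
1+m1*m2 = 4.654812
tan(theta) = |-3.689/4.654812| = 0.792513
theta = arctan(|-3.689/4.654812|) = 38.3973 degrees (acute angle)

38.3973 degrees


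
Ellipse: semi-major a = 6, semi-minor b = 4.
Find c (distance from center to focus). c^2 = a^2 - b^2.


c^2 = 6^2 - 4^2 = 36 - 16 = 20
c = sqrt(20) = 4.4721

c = 4.4721


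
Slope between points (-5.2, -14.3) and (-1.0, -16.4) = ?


dy = -16.4 + 14.3 = -2.1
dx = -1.0 + 5.2 = 4.2
m = -2.1/4.2 = -0.5000

m = -0.5000


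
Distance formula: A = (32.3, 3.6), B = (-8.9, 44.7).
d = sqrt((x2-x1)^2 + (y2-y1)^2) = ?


dx = -8.9 - 32.3 = -41.2
dy = 44.7 - 3.6 = 41.1
d = sqrt(1697.44 + 1689.21) = sqrt(3386.65) = 58.1949

58.1949


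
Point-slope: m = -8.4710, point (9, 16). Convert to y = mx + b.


y - 16 = -8.4710(x - 9)
y = -8.4710x + 16 + 8.4710*9
y = -8.4710x + 92.2390

y = -8.4710x + 92.2390


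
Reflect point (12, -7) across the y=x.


Reflection rule for y=x: (y, x)
(12, -7) -> (-7, 12)

(-7, 12)


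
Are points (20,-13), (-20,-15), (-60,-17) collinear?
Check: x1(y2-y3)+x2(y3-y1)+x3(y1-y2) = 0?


20*(-15+ 17) - 20*(-17+ 13) - 60*(-13+ 15)
= 40 + 80 - 120 = 0

Yes, collinear (determinant = 0)


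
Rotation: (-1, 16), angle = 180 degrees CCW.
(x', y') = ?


cos(180) = -1, sin(180) = 0
x' = -1*(-1) - 16*0 = 1
y' = -1*0 + 16*(-1) = -16

(1, -16)


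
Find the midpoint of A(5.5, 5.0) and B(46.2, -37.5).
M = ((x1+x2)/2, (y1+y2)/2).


Mx = (5.5 + 46.2)/2 = 51.7/2 = 25.8500
My = (5.0 - 37.5)/2 = -32.5/2 = -16.2500

(25.8500, -16.2500)


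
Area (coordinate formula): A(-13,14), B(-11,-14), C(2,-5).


-13*(-14+ 5) = 117
-11*(-5-14) = 209
2*(14+ 14) = 56
sum = 382
Area = |382|/2 = 191.0000

191.0000 sq units


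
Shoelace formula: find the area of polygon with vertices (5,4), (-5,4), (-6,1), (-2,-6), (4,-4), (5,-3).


sum(xi*y_{i+1}) = 5*4 - 5*1 - 6*(-6) - 2*(-4) + 4*(-3) + 5*4 = 67
sum(yi*x_{i+1}) = 4*(-5) + 4*(-6) + 1*(-2) - 6*4 - 4*5 - 3*5 = -105
Area = |67 + 105|/2 = 172/2 = 86.0000

86.0000 sq units


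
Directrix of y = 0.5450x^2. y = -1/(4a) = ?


a = 0.5450
1/(4a) = 0.4587
directrix: y = -0.4587 = -0.4587

y = -0.4587


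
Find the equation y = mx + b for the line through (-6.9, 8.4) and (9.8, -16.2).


m = (-24.6)/(16.7) = -1.4731
b = y1 - m*x1 = 8.4 - (-24.6*(-6.9))/(16.7) = 8.4 - 10.1641 = -1.7641

y = -1.4731x - 1.7641


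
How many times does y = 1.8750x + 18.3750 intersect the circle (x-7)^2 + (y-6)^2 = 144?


Substitute y = 1.8750x + 18.3750: (x-7)^2 + (1.8750x+18.3750-6)^2 = 144
Expand to Ax^2 + Bx + C = 0, where b-k = 12.375
A = 1+m^2 = 4.515625
B = 2(m(b-k) - h) = 2(1.8750*12.375 - 7) = 32.40625
C = h^2 + (b-k)^2 - r^2 = 49 + 153.140625 - 144 = 58.140625
disc = B^2-4AC = 1050.1650 - 1050.1650 = 0
disc = 0

1 intersection point (tangent)


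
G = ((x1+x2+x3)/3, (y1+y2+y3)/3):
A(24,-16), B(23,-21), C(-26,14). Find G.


Gx = (24+23- 26)/3 = 21/3 = 7.0000
Gy = (-16- 21+14)/3 = -23/3 = -7.6667

G = (7.0000, -7.6667)


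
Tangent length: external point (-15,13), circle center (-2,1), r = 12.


d = sqrt((-15+ 2)^2 + (13-1)^2) = sqrt(169+144) = 17.6918
L = sqrt(313.0000 - 144) = sqrt(169.0000) = 13.0000

13.0000


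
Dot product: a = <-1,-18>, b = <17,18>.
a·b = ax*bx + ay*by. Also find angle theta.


a·b = -1*17 - 18*18 = -17 - 324 = -341
|a| = sqrt(1+324) = 18.0278
|b| = sqrt(289+324) = 24.7588
cos(theta) = -341/(sqrt(325)*sqrt(613)) = -341/sqrt(199225) = -0.763981
theta = arccos(-341/sqrt(199225)) = 139.8164 degrees

a·b = -341, theta = 139.8164 deg


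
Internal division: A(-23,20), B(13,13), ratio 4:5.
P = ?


Px = (4*13 + 5*(-23))/9 = -63/9 = -7.0000
Py = (4*13 + 5*20)/9 = 152/9 = 16.8889

P = (-7.0000, 16.8889)


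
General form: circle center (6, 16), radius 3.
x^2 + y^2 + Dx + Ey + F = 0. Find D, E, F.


(x-6)^2 + (y-16)^2 = 3^2
D = -2h = -12, E = -2k = -32
F = h^2+k^2-r^2 = 36+256-9 = 283

D = -12, E = -32, F = 283


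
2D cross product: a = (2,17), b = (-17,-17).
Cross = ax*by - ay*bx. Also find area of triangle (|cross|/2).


cross = 2*(-17) - 17*(-17) = -34 + 289 = 255
Triangle area = |255|/2 = 255/2 = 127.5000

cross = 255, triangle area = 127.5000


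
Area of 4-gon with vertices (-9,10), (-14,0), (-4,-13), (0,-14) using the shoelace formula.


sum(xi*y_{i+1}) = -9*0 - 14*(-13) - 4*(-14) + 0*10 = 238
sum(yi*x_{i+1}) = 10*(-14) + 0*(-4) - 13*0 - 14*(-9) = -14
Area = |238 + 14|/2 = 252/2 = 126.0000

126.0000 sq units


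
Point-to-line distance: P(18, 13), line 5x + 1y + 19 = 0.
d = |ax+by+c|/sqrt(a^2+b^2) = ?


|5*18 + 1*13 + 19| = |122| = 122
sqrt(25 + 1) = sqrt(26) = 5.0990
d = 122/sqrt(26) = 23.9262

23.9262


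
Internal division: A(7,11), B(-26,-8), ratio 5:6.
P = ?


Px = (5*(-26) + 6*7)/11 = -88/11 = -8.0000
Py = (5*(-8) + 6*11)/11 = 26/11 = 2.3636

P = (-8.0000, 2.3636)


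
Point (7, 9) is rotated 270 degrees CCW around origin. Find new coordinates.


cos(270) = 0, sin(270) = -1
x' = 7*0 - 9*(-1) = 9
y' = 7*(-1) + 9*0 = -7

(9, -7)


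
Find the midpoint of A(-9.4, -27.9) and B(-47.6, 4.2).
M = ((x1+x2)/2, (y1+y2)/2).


Mx = (-9.4 - 47.6)/2 = -57.0/2 = -28.5000
My = (-27.9 + 4.2)/2 = -23.7/2 = -11.8500

(-28.5000, -11.8500)


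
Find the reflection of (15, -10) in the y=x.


Reflection rule for y=x: (y, x)
(15, -10) -> (-10, 15)

(-10, 15)


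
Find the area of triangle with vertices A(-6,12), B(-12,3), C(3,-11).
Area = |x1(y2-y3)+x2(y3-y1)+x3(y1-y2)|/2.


-6*(3+ 11) = -84
-12*(-11-12) = 276
3*(12-3) = 27
sum = 219
Area = |219|/2 = 109.5000

109.5000 sq units


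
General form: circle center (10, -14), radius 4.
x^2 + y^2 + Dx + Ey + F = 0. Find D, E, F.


(x-10)^2 + (y+ 14)^2 = 4^2
D = -2h = -20, E = -2k = 28
F = h^2+k^2-r^2 = 100+196-16 = 280

D = -20, E = 28, F = 280


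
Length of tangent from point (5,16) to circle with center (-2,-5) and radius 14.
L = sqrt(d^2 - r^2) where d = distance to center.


d = sqrt((5+ 2)^2 + (16+ 5)^2) = sqrt(49+441) = 22.1359
L = sqrt(490.0000 - 196) = sqrt(294.0000) = 17.1464

17.1464


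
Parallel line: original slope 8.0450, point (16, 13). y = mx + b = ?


Parallel lines have equal slopes.
m2 = 8.0450
b2 = 13 - 8.0450*16 = -115.7200

y = 8.0450x - 115.7200


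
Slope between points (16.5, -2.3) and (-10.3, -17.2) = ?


dy = -17.2 + 2.3 = -14.9
dx = -10.3 - 16.5 = -26.8
m = -14.9/(-26.8) = 0.5560

m = 0.5560


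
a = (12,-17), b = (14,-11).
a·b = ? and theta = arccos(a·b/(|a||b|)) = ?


a·b = 12*14 - 17*(-11) = 168 + 187 = 355
|a| = sqrt(144+289) = 20.8087
|b| = sqrt(196+121) = 17.8045
cos(theta) = 355/(sqrt(433)*sqrt(317)) = 355/sqrt(137261) = 0.958197
theta = arccos(355/sqrt(137261)) = 16.6252 degrees

a·b = 355, theta = 16.6252 deg


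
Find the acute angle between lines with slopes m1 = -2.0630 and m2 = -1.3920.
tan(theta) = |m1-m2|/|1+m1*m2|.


m1-m2 = -0.671
1+m1*m2 = 3.871696
tan(theta) = |-0.671/3.871696| = 0.173309
theta = arctan(|-0.671/3.871696|) = 9.8322 degrees (acute angle)

9.8322 degrees


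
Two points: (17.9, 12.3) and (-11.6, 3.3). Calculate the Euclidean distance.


dx = -11.6 - 17.9 = -29.5
dy = 3.3 - 12.3 = -9.0
d = sqrt(870.25 + 81.0) = sqrt(951.25) = 30.8423

30.8423


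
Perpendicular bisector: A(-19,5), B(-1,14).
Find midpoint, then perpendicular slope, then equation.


Midpoint = (-10, 9.5)
Slope of AB = dy/dx = 9/18 = 0.5000
Perp slope = -dx/dy = -18/9 = -2.0000
b = My - (perp slope)*Mx = 9.5 + (18*(-10))/9 = 9.5 - 20.0000 = -10.5000

y = -2.0000x - 10.5000


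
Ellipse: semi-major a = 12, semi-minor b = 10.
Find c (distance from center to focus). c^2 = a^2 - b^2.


c^2 = 12^2 - 10^2 = 144 - 100 = 44
c = sqrt(44) = 6.6332

c = 6.6332


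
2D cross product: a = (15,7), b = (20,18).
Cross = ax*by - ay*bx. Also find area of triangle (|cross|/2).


cross = 15*18 - 7*20 = 270 - 140 = 130
Triangle area = |130|/2 = 130/2 = 65.0000

cross = 130, triangle area = 65.0000


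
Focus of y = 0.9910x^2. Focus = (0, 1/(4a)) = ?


a = 0.9910
4a = 3.9640
focus = (0, 1/3.9640) = (0, 0.2523)

Focus = (0, 0.2523)


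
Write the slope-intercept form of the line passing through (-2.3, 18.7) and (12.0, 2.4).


m = (-16.3)/(14.3) = -1.1399
b = y1 - m*x1 = 18.7 - (-16.3*(-2.3))/(14.3) = 18.7 - 2.6217 = 16.0783

y = -1.1399x + 16.0783


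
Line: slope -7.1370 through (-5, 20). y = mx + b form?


y - 20 = -7.1370(x + 5)
y = -7.1370x + 20 + 7.1370*(-5)
y = -7.1370x - 15.6850

y = -7.1370x - 15.6850


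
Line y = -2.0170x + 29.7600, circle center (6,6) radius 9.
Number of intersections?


Substitute y = -2.0170x + 29.7600: (x-6)^2 + (-2.0170x+29.7600-6)^2 = 81
Expand to Ax^2 + Bx + C = 0, where b-k = 23.76
A = 1+m^2 = 5.068289
B = 2(m(b-k) - h) = 2(-2.0170*23.76 - 6) = -107.84784
C = h^2 + (b-k)^2 - r^2 = 36 + 564.5376 - 81 = 519.5376
disc = B^2-4AC = 11631.1566 - 10532.6668 = 1098.4898
disc > 0

2 intersection points


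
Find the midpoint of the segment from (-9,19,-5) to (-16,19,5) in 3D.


Mx = (-9- 16)/2 = -12.5000
My = (19+19)/2 = 19.0000
Mz = (-5+5)/2 = 0

M = (-12.5000, 19.0000, 0)


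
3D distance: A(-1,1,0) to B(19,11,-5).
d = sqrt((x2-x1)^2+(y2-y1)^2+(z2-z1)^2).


dx=20, dy=10, dz=-5
d = sqrt(400+100+25) = sqrt(525) = 22.9129

22.9129


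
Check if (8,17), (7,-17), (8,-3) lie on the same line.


8*(-17+ 3) + 7*(-3-17) + 8*(17+ 17)
= -112 - 140 + 272 = 20

No, not collinear (determinant = 20)


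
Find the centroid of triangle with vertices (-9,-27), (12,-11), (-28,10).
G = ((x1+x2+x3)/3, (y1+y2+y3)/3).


Gx = (-9+12- 28)/3 = -25/3 = -8.3333
Gy = (-27- 11+10)/3 = -28/3 = -9.3333

G = (-8.3333, -9.3333)


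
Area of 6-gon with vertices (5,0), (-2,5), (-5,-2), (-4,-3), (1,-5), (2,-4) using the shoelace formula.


sum(xi*y_{i+1}) = 5*5 - 2*(-2) - 5*(-3) - 4*(-5) + 1*(-4) + 2*0 = 60
sum(yi*x_{i+1}) = 0*(-2) + 5*(-5) - 2*(-4) - 3*1 - 5*2 - 4*5 = -50
Area = |60 + 50|/2 = 110/2 = 55.0000

55.0000 sq units


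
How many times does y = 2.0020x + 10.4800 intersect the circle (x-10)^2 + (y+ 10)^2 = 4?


Substitute y = 2.0020x + 10.4800: (x-10)^2 + (2.0020x+10.4800+ 10)^2 = 4
Expand to Ax^2 + Bx + C = 0, where b-k = 20.48
A = 1+m^2 = 5.008004
B = 2(m(b-k) - h) = 2(2.0020*20.48 - 10) = 62.00192
C = h^2 + (b-k)^2 - r^2 = 100 + 419.4304 - 4 = 515.4304
disc = B^2-4AC = 3844.2381 - 10325.1100 = -6480.8719
disc < 0

0 intersection points


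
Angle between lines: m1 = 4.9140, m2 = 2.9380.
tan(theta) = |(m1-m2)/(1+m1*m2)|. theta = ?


m1-m2 = 1.976
1+m1*m2 = 15.437332
tan(theta) = |1.976/15.437332| = 0.128001
theta = arctan(|1.976/15.437332|) = 7.2943 degrees (acute angle)

7.2943 degrees


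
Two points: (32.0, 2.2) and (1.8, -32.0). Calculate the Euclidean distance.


dx = 1.8 - 32.0 = -30.2
dy = -32.0 - 2.2 = -34.2
d = sqrt(912.04 + 1169.64) = sqrt(2081.68) = 45.6254

45.6254


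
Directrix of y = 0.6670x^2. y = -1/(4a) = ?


a = 0.6670
1/(4a) = 0.3748
directrix: y = -0.3748 = -0.3748

y = -0.3748


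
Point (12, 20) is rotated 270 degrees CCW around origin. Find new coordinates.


cos(270) = 0, sin(270) = -1
x' = 12*0 - 20*(-1) = 20
y' = 12*(-1) + 20*0 = -12

(20, -12)


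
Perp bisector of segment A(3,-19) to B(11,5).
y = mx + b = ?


Midpoint = (7, -7)
Slope of AB = dy/dx = 24/8 = 3.0000
Perp slope = -dx/dy = -8/24 = -0.3333
b = My - (perp slope)*Mx = -7 + (8*7)/24 = -7 + 2.3333 = -4.6667

y = -0.3333x - 4.6667


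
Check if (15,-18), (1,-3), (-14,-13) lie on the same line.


15*(-3+ 13) + 1*(-13+ 18) - 14*(-18+ 3)
= 150 + 5 + 210 = 365

No, not collinear (determinant = 365)


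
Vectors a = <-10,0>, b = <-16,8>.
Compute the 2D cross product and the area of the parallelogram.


cross = -10*8 - 0*(-16) = -80 - 0 = -80
Parallelogram area = |-80| = 80

cross = -80, parallelogram area = 80


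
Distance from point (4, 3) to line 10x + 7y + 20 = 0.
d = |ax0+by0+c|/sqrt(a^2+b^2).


|10*4 + 7*3 + 20| = |81| = 81
sqrt(100 + 49) = sqrt(149) = 12.2066
d = 81/sqrt(149) = 6.6358

6.6358


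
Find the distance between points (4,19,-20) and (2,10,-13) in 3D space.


dx=-2, dy=-9, dz=7
d = sqrt(4+81+49) = sqrt(134) = 11.5758

11.5758


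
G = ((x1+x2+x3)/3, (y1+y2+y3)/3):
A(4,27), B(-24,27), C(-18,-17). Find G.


Gx = (4- 24- 18)/3 = -38/3 = -12.6667
Gy = (27+27- 17)/3 = 37/3 = 12.3333

G = (-12.6667, 12.3333)


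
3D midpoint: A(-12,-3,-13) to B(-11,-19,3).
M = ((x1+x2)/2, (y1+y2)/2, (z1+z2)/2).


Mx = (-12- 11)/2 = -11.5000
My = (-3- 19)/2 = -11.0000
Mz = (-13+3)/2 = -5.0000

M = (-11.5000, -11.0000, -5.0000)


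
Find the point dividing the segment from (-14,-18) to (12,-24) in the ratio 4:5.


Px = (4*12 + 5*(-14))/9 = -22/9 = -2.4444
Py = (4*(-24) + 5*(-18))/9 = -186/9 = -20.6667

P = (-2.4444, -20.6667)


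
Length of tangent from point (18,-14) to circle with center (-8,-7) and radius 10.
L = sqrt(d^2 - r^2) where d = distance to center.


d = sqrt((18+ 8)^2 + (-14+ 7)^2) = sqrt(676+49) = 26.9258
L = sqrt(725.0000 - 100) = sqrt(625.0000) = 25.0000

25.0000


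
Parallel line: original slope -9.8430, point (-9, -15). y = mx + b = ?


Parallel lines have equal slopes.
m2 = -9.8430
b2 = -15 + 9.8430*(-9) = -103.5870

y = -9.8430x - 103.5870


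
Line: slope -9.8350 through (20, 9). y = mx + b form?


y - 9 = -9.8350(x - 20)
y = -9.8350x + 9 + 9.8350*20
y = -9.8350x + 205.7000

y = -9.8350x + 205.7000


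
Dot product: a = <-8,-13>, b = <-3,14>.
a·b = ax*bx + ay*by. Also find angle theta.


a·b = -8*(-3) - 13*14 = 24 - 182 = -158
|a| = sqrt(64+169) = 15.2643
|b| = sqrt(9+196) = 14.3178
cos(theta) = -158/(sqrt(233)*sqrt(205)) = -158/sqrt(47765) = -0.722940
theta = arccos(-158/sqrt(47765)) = 136.2977 degrees

a·b = -158, theta = 136.2977 deg


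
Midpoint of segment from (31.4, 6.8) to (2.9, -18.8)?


Mx = (31.4 + 2.9)/2 = 34.3/2 = 17.1500
My = (6.8 - 18.8)/2 = -12.0/2 = -6.0000

(17.1500, -6.0000)


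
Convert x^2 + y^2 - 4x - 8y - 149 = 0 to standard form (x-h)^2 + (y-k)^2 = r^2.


h = -D/2 = 4/2 = 2
k = -E/2 = 8/2 = 4
r^2 = h^2 + k^2 - F = 4 + 16 + 149 = 169
r = 13

Center (2, 4), radius = 13


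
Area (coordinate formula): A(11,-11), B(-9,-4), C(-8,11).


11*(-4-11) = -165
-9*(11+ 11) = -198
-8*(-11+ 4) = 56
sum = -307
Area = |-307|/2 = 153.5000

153.5000 sq units


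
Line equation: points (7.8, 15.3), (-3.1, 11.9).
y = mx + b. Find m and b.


m = (-3.4)/(-10.9) = 0.3119
b = y1 - m*x1 = 15.3 - (-3.4*7.8)/(-10.9) = 15.3 - 2.4330 = 12.8670

y = 0.3119x + 12.8670


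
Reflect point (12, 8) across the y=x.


Reflection rule for y=x: (y, x)
(12, 8) -> (8, 12)

(8, 12)


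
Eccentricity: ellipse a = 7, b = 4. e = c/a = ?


c = sqrt(49-16) = sqrt(33) = 5.7446
e = c/a = sqrt(33)/7 = 0.8207

e = 0.8207


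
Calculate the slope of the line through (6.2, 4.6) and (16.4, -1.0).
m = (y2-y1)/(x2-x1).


dy = -1.0 - 4.6 = -5.6
dx = 16.4 - 6.2 = 10.2
m = -5.6/10.2 = -0.5490

m = -0.5490


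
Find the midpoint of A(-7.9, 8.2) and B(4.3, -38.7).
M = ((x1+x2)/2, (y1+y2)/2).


Mx = (-7.9 + 4.3)/2 = -3.6/2 = -1.8000
My = (8.2 - 38.7)/2 = -30.5/2 = -15.2500

(-1.8000, -15.2500)


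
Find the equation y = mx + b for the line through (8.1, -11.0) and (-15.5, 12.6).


m = (23.6)/(-23.6) = -1.0000
b = y1 - m*x1 = -11.0 - (23.6*8.1)/(-23.6) = -11.0 + 8.1000 = -2.9000

y = -1.0000x - 2.9000


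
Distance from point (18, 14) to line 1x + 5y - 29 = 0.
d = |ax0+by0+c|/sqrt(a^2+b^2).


|1*18 + 5*14 - 29| = |59| = 59
sqrt(1 + 25) = sqrt(26) = 5.0990
d = 59/sqrt(26) = 11.5709

11.5709


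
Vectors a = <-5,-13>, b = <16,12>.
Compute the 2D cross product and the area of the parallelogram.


cross = -5*12 + 13*16 = -60 + 208 = 148
Parallelogram area = |148| = 148

cross = 148, parallelogram area = 148


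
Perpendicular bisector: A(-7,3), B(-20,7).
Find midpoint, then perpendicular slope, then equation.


Midpoint = (-13.5, 5)
Slope of AB = dy/dx = 4/(-13) = -0.3077
Perp slope = -dx/dy = 13/4 = 3.2500
b = My - (perp slope)*Mx = 5 + (-13*(-13.5))/4 = 5 + 43.8750 = 48.8750

y = 3.2500x + 48.8750


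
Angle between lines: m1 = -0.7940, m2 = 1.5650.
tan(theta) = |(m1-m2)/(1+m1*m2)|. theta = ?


m1-m2 = -2.359
1+m1*m2 = -0.24261
tan(theta) = |-2.359/(-0.24261)| = 9.723424
theta = arctan(|-2.359/(-0.24261)|) = 84.1281 degrees (acute angle)

84.1281 degrees


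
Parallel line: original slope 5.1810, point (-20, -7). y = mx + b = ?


Parallel lines have equal slopes.
m2 = 5.1810
b2 = -7 - 5.1810*(-20) = 96.6200

y = 5.1810x + 96.6200


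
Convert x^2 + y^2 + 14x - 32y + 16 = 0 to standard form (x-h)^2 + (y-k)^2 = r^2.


h = -D/2 = -14/2 = -7
k = -E/2 = 32/2 = 16
r^2 = h^2 + k^2 - F = 49 + 256 - 16 = 289
r = 17

Center (-7, 16), radius = 17


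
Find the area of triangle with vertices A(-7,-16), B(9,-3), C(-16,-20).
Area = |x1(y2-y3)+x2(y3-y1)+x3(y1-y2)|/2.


-7*(-3+ 20) = -119
9*(-20+ 16) = -36
-16*(-16+ 3) = 208
sum = 53
Area = |53|/2 = 26.5000

26.5000 sq units


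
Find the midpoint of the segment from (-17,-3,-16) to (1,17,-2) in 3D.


Mx = (-17+1)/2 = -8.0000
My = (-3+17)/2 = 7.0000
Mz = (-16- 2)/2 = -9.0000

M = (-8.0000, 7.0000, -9.0000)


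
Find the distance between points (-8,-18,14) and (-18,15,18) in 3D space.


dx=-10, dy=33, dz=4
d = sqrt(100+1089+16) = sqrt(1205) = 34.7131

34.7131


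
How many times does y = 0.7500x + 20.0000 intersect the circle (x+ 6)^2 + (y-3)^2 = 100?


Substitute y = 0.7500x + 20.0000: (x+ 6)^2 + (0.7500x+20.0000-3)^2 = 100
Expand to Ax^2 + Bx + C = 0, where b-k = 17
A = 1+m^2 = 1.5625
B = 2(m(b-k) - h) = 2(0.7500*17 + 6) = 37.5
C = h^2 + (b-k)^2 - r^2 = 36 + 289 - 100 = 225
disc = B^2-4AC = 1406.2500 - 1406.2500 = 0
disc = 0

1 intersection point (tangent)


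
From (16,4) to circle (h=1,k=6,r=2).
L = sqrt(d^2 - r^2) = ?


d = sqrt((16-1)^2 + (4-6)^2) = sqrt(225+4) = 15.1327
L = sqrt(229.0000 - 4) = sqrt(225.0000) = 15.0000

15.0000


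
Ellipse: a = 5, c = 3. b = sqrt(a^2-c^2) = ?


b^2 = 5^2 - (3)^2 = 25 - 9 = 16
b = sqrt(16) = 4

b = 4


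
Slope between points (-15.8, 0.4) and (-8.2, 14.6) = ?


dy = 14.6 - 0.4 = 14.2
dx = -8.2 + 15.8 = 7.6
m = 14.2/7.6 = 1.8684

m = 1.8684


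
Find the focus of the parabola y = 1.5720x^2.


a = 1.5720
4a = 6.2880
focus = (0, 1/6.2880) = (0, 0.1590)

Focus = (0, 0.1590)


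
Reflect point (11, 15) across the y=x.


Reflection rule for y=x: (y, x)
(11, 15) -> (15, 11)

(15, 11)


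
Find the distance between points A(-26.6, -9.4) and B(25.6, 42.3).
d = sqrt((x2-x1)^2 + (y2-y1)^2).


dx = 25.6 + 26.6 = 52.2
dy = 42.3 + 9.4 = 51.7
d = sqrt(2724.84 + 2672.89) = sqrt(5397.73) = 73.4692

73.4692


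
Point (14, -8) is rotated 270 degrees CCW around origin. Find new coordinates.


cos(270) = 0, sin(270) = -1
x' = 14*0 + 8*(-1) = -8
y' = 14*(-1) - 8*0 = -14

(-8, -14)


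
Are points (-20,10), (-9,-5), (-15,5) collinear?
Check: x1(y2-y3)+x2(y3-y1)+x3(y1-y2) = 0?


-20*(-5-5) - 9*(5-10) - 15*(10+ 5)
= 200 + 45 - 225 = 20

No, not collinear (determinant = 20)


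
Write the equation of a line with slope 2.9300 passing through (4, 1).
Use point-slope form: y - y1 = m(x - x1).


y - 1 = 2.9300(x - 4)
y = 2.9300x + 1 - 2.9300*4
y = 2.9300x - 10.7200

y = 2.9300x - 10.7200


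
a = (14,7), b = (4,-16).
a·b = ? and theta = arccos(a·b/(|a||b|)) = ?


a·b = 14*4 + 7*(-16) = 56 - 112 = -56
|a| = sqrt(196+49) = 15.6525
|b| = sqrt(16+256) = 16.4924
cos(theta) = -56/(sqrt(245)*sqrt(272)) = -56/sqrt(66640) = -0.216930
theta = arccos(-56/sqrt(66640)) = 102.5288 degrees

a·b = -56, theta = 102.5288 deg


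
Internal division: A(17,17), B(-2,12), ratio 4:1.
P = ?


Px = (4*(-2) + 1*17)/5 = 9/5 = 1.8000
Py = (4*12 + 1*17)/5 = 65/5 = 13.0000

P = (1.8000, 13.0000)


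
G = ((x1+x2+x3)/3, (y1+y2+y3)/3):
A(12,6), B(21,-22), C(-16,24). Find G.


Gx = (12+21- 16)/3 = 17/3 = 5.6667
Gy = (6- 22+24)/3 = 8/3 = 2.6667

G = (5.6667, 2.6667)


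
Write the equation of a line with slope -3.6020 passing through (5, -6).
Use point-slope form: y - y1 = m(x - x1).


y + 6 = -3.6020(x - 5)
y = -3.6020x - 6 + 3.6020*5
y = -3.6020x + 12.0100

y = -3.6020x + 12.0100


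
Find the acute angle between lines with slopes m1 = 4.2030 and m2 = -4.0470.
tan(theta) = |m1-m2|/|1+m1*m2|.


m1-m2 = 8.25
1+m1*m2 = -16.009541
tan(theta) = |8.25/(-16.009541)| = 0.515318
theta = arctan(|8.25/(-16.009541)|) = 27.2629 degrees (acute angle)

27.2629 degrees


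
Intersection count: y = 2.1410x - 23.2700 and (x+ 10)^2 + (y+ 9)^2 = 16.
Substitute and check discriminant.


Substitute y = 2.1410x - 23.2700: (x+ 10)^2 + (2.1410x- 23.2700+ 9)^2 = 16
Expand to Ax^2 + Bx + C = 0, where b-k = -14.27
A = 1+m^2 = 5.583881
B = 2(m(b-k) - h) = 2(2.1410*(-14.27) + 10) = -41.10414
C = h^2 + (b-k)^2 - r^2 = 100 + 203.6329 - 16 = 287.6329
disc = B^2-4AC = 1689.5503 - 6424.4315 = -4734.8812
disc < 0

0 intersection points


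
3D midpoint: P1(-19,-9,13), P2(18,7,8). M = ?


Mx = (-19+18)/2 = -0.5000
My = (-9+7)/2 = -1.0000
Mz = (13+8)/2 = 10.5000

M = (-0.5000, -1.0000, 10.5000)


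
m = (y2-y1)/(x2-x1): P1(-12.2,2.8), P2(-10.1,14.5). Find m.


dy = 14.5 - 2.8 = 11.7
dx = -10.1 + 12.2 = 2.1
m = 11.7/2.1 = 5.5714

m = 5.5714


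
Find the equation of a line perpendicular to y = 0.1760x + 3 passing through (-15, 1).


Perpendicular slope = -1/m1 = -1/0.1760 = -5.6818
b2 = y0 - m2*x0 = 1 - 15/0.1760 = 1 - 85.2273 = -84.2273

y = -5.6818x - 84.2273


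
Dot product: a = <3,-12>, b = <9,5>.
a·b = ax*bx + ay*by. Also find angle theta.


a·b = 3*9 - 12*5 = 27 - 60 = -33
|a| = sqrt(9+144) = 12.3693
|b| = sqrt(81+25) = 10.2956
cos(theta) = -33/(sqrt(153)*sqrt(106)) = -33/sqrt(16218) = -0.259129
theta = arccos(-33/sqrt(16218)) = 105.0184 degrees

a·b = -33, theta = 105.0184 deg


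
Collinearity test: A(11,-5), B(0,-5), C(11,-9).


11*(-5+ 9) + 0*(-9+ 5) + 11*(-5+ 5)
= 44 + 0 + 0 = 44

No, not collinear (determinant = 44)


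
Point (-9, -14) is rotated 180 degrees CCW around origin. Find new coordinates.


cos(180) = -1, sin(180) = 0
x' = -9*(-1) + 14*0 = 9
y' = -9*0 - 14*(-1) = 14

(9, 14)


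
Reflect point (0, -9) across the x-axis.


Reflection rule for x-axis: (x, -y)
(0, -9) -> (0, 9)

(0, 9)


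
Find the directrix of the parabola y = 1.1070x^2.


a = 1.1070
1/(4a) = 0.2258
directrix: y = -0.2258 = -0.2258

y = -0.2258


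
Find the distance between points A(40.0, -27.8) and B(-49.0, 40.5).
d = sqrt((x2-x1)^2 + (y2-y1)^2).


dx = -49.0 - 40.0 = -89.0
dy = 40.5 + 27.8 = 68.3
d = sqrt(7921.0 + 4664.89) = sqrt(12585.89) = 112.1869

112.1869


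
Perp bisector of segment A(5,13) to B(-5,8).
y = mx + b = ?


Midpoint = (0, 10.5)
Slope of AB = dy/dx = -5/(-10) = 0.5000
Perp slope = -dx/dy = -10/5 = -2.0000
b = My - (perp slope)*Mx = 10.5 + (-10*0)/(-5) = 10.5 + 0 = 10.5000

y = -2.0000x + 10.5000


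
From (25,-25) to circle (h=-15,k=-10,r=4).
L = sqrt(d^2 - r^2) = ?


d = sqrt((25+ 15)^2 + (-25+ 10)^2) = sqrt(1600+225) = 42.7200
L = sqrt(1825.0000 - 16) = sqrt(1809.0000) = 42.5323

42.5323


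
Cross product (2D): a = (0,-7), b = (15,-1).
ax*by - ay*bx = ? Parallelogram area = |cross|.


cross = 0*(-1) + 7*15 = 0 + 105 = 105
Parallelogram area = |105| = 105

cross = 105, parallelogram area = 105


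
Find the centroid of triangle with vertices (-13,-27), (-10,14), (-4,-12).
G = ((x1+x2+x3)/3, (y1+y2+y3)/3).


Gx = (-13- 10- 4)/3 = -27/3 = -9.0000
Gy = (-27+14- 12)/3 = -25/3 = -8.3333

G = (-9.0000, -8.3333)


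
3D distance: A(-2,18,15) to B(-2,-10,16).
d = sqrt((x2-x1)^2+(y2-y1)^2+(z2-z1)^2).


dx=0, dy=-28, dz=1
d = sqrt(0+784+1) = sqrt(785) = 28.0179

28.0179


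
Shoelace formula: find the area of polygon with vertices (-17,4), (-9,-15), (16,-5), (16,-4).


sum(xi*y_{i+1}) = -17*(-15) - 9*(-5) + 16*(-4) + 16*4 = 300
sum(yi*x_{i+1}) = 4*(-9) - 15*16 - 5*16 - 4*(-17) = -288
Area = |300 + 288|/2 = 588/2 = 294.0000

294.0000 sq units


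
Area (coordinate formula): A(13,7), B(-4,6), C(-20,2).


13*(6-2) = 52
-4*(2-7) = 20
-20*(7-6) = -20
sum = 52
Area = |52|/2 = 26.0000

26.0000 sq units


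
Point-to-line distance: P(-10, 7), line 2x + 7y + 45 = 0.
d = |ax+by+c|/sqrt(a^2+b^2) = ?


|2*(-10) + 7*7 + 45| = |74| = 74
sqrt(4 + 49) = sqrt(53) = 7.2801
d = 74/sqrt(53) = 10.1647

10.1647


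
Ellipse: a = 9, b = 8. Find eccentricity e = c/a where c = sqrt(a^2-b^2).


c = sqrt(81-64) = sqrt(17) = 4.1231
e = c/a = sqrt(17)/9 = 0.4581

e = 0.4581


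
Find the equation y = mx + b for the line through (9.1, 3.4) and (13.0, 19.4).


m = (16)/(3.9) = 4.1026
b = y1 - m*x1 = 3.4 - (16*9.1)/(3.9) = 3.4 - 37.3333 = -33.9333

y = 4.1026x - 33.9333


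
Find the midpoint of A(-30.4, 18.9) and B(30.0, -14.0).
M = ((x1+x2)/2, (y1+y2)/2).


Mx = (-30.4 + 30.0)/2 = -0.4/2 = -0.2000
My = (18.9 - 14.0)/2 = 4.9/2 = 2.4500

(-0.2000, 2.4500)


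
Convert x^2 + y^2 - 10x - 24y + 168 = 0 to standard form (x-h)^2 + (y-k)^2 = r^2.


h = -D/2 = 10/2 = 5
k = -E/2 = 24/2 = 12
r^2 = h^2 + k^2 - F = 25 + 144 - 168 = 1
r = 1

Center (5, 12), radius = 1


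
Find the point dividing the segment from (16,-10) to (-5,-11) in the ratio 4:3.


Px = (4*(-5) + 3*16)/7 = 28/7 = 4.0000
Py = (4*(-11) + 3*(-10))/7 = -74/7 = -10.5714

P = (4.0000, -10.5714)


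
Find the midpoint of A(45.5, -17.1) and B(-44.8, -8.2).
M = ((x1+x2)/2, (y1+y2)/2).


Mx = (45.5 - 44.8)/2 = 0.7/2 = 0.3500
My = (-17.1 - 8.2)/2 = -25.3/2 = -12.6500

(0.3500, -12.6500)


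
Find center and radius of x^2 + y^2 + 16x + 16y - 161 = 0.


h = -D/2 = -16/2 = -8
k = -E/2 = -16/2 = -8
r^2 = h^2 + k^2 - F = 64 + 64 + 161 = 289
r = 17

Center (-8, -8), radius = 17


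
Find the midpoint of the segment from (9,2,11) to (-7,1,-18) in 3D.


Mx = (9- 7)/2 = 1.0000
My = (2+1)/2 = 1.5000
Mz = (11- 18)/2 = -3.5000

M = (1.0000, 1.5000, -3.5000)


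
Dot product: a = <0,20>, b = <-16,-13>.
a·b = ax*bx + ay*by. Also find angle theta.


a·b = 0*(-16) + 20*(-13) = 0 - 260 = -260
|a| = sqrt(0+400) = 20.0000
|b| = sqrt(256+169) = 20.6155
cos(theta) = -260/(sqrt(400)*sqrt(425)) = -260/sqrt(170000) = -0.630593
theta = arccos(-260/sqrt(170000)) = 129.0939 degrees

a·b = -260, theta = 129.0939 deg


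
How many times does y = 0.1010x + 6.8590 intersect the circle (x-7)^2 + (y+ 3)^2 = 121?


Substitute y = 0.1010x + 6.8590: (x-7)^2 + (0.1010x+6.8590+ 3)^2 = 121
Expand to Ax^2 + Bx + C = 0, where b-k = 9.859
A = 1+m^2 = 1.010201
B = 2(m(b-k) - h) = 2(0.1010*9.859 - 7) = -12.008482
C = h^2 + (b-k)^2 - r^2 = 49 + 97.199881 - 121 = 25.199881
disc = B^2-4AC = 144.2036 - 101.8278 = 42.3758
disc > 0

2 intersection points


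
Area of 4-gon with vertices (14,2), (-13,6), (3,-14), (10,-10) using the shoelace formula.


sum(xi*y_{i+1}) = 14*6 - 13*(-14) + 3*(-10) + 10*2 = 256
sum(yi*x_{i+1}) = 2*(-13) + 6*3 - 14*10 - 10*14 = -288
Area = |256 + 288|/2 = 544/2 = 272.0000

272.0000 sq units


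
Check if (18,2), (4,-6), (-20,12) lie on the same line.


18*(-6-12) + 4*(12-2) - 20*(2+ 6)
= -324 + 40 - 160 = -444

No, not collinear (determinant = -444)


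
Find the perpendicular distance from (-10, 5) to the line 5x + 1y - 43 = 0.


|5*(-10) + 1*5 - 43| = |-88| = 88
sqrt(25 + 1) = sqrt(26) = 5.0990
d = 88/sqrt(26) = 17.2582

17.2582


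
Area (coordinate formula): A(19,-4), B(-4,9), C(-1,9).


19*(9-9) = 0
-4*(9+ 4) = -52
-1*(-4-9) = 13
sum = -39
Area = |-39|/2 = 19.5000

19.5000 sq units


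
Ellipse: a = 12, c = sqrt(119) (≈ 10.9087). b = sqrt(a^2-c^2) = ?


b^2 = 12^2 - (sqrt(119))^2 = 144 - 119 = 25
b = sqrt(25) = 5

b = 5


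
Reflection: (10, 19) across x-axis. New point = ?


Reflection rule for x-axis: (x, -y)
(10, 19) -> (10, -19)

(10, -19)


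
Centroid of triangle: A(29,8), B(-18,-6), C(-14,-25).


Gx = (29- 18- 14)/3 = -3/3 = -1.0000
Gy = (8- 6- 25)/3 = -23/3 = -7.6667

G = (-1.0000, -7.6667)


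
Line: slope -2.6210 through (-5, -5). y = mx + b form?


y + 5 = -2.6210(x + 5)
y = -2.6210x - 5 + 2.6210*(-5)
y = -2.6210x - 18.1050

y = -2.6210x - 18.1050


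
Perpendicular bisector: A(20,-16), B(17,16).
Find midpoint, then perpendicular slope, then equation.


Midpoint = (18.5, 0)
Slope of AB = dy/dx = 32/(-3) = -10.6667
Perp slope = -dx/dy = 3/32 = 0.0938
b = My - (perp slope)*Mx = 0 + (-3*18.5)/32 = 0 - 1.7344 = -1.7344

y = 0.0938x - 1.7344


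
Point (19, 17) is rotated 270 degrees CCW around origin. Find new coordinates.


cos(270) = 0, sin(270) = -1
x' = 19*0 - 17*(-1) = 17
y' = 19*(-1) + 17*0 = -19

(17, -19)


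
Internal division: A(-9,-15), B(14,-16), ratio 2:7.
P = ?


Px = (2*14 + 7*(-9))/9 = -35/9 = -3.8889
Py = (2*(-16) + 7*(-15))/9 = -137/9 = -15.2222

P = (-3.8889, -15.2222)


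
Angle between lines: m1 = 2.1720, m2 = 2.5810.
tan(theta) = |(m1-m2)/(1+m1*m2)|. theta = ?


m1-m2 = -0.409
1+m1*m2 = 6.605932
tan(theta) = |-0.409/6.605932| = 0.061914
theta = arctan(|-0.409/6.605932|) = 3.5429 degrees (acute angle)

3.5429 degrees


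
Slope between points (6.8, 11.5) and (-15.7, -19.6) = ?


dy = -19.6 - 11.5 = -31.1
dx = -15.7 - 6.8 = -22.5
m = -31.1/(-22.5) = 1.3822

m = 1.3822


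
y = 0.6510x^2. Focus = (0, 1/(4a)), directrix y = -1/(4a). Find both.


a = 0.6510
1/(4a) = 0.3840
Focus = (0, 0.3840)
Directrix: y = -0.3840

Focus = (0, 0.3840), Directrix: y = -0.3840


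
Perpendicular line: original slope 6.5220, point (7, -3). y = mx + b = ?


Perpendicular slope = -1/m1 = -1/6.5220 = -0.1533
b2 = y0 - m2*x0 = -3 + 7/6.5220 = -3 + 1.0733 = -1.9267

y = -0.1533x - 1.9267


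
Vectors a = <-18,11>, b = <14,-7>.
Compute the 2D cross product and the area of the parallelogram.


cross = -18*(-7) - 11*14 = 126 - 154 = -28
Parallelogram area = |-28| = 28

cross = -28, parallelogram area = 28


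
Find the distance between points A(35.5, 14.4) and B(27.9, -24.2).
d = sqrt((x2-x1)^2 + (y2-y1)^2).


dx = 27.9 - 35.5 = -7.6
dy = -24.2 - 14.4 = -38.6
d = sqrt(57.76 + 1489.96) = sqrt(1547.72) = 39.3411

39.3411


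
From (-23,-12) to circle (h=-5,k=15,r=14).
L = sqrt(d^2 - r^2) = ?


d = sqrt((-23+ 5)^2 + (-12-15)^2) = sqrt(324+729) = 32.4500
L = sqrt(1053.0000 - 196) = sqrt(857.0000) = 29.2746

29.2746


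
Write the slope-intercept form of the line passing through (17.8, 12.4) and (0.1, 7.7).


m = (-4.7)/(-17.7) = 0.2655
b = y1 - m*x1 = 12.4 - (-4.7*17.8)/(-17.7) = 12.4 - 4.7266 = 7.6734

y = 0.2655x + 7.6734


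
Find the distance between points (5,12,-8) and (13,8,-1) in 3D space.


dx=8, dy=-4, dz=7
d = sqrt(64+16+49) = sqrt(129) = 11.3578

11.3578


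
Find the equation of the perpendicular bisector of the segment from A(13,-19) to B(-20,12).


Midpoint = (-3.5, -3.5)
Slope of AB = dy/dx = 31/(-33) = -0.9394
Perp slope = -dx/dy = 33/31 = 1.0645
b = My - (perp slope)*Mx = -3.5 + (-33*(-3.5))/31 = -3.5 + 3.7258 = 0.2258

y = 1.0645x + 0.2258


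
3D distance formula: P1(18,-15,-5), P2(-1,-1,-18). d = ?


dx=-19, dy=14, dz=-13
d = sqrt(361+196+169) = sqrt(726) = 26.9444

26.9444


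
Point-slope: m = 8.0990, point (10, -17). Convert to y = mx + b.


y + 17 = 8.0990(x - 10)
y = 8.0990x - 17 - 8.0990*10
y = 8.0990x - 97.9900

y = 8.0990x - 97.9900


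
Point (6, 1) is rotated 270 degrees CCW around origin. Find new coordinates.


cos(270) = 0, sin(270) = -1
x' = 6*0 - 1*(-1) = 1
y' = 6*(-1) + 1*0 = -6

(1, -6)


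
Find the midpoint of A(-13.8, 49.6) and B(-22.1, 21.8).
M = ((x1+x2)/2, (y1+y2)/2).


Mx = (-13.8 - 22.1)/2 = -35.9/2 = -17.9500
My = (49.6 + 21.8)/2 = 71.4/2 = 35.7000

(-17.9500, 35.7000)


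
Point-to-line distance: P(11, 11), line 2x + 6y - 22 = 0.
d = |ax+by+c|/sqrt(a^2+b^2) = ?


|2*11 + 6*11 - 22| = |66| = 66
sqrt(4 + 36) = sqrt(40) = 6.3246
d = 66/sqrt(40) = 10.4355

10.4355


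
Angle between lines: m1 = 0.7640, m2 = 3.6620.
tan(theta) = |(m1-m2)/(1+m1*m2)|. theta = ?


m1-m2 = -2.898
1+m1*m2 = 3.797768
tan(theta) = |-2.898/3.797768| = 0.763080
theta = arctan(|-2.898/3.797768|) = 37.3465 degrees (acute angle)

37.3465 degrees


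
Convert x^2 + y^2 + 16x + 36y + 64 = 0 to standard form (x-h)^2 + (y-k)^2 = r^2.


h = -D/2 = -16/2 = -8
k = -E/2 = -36/2 = -18
r^2 = h^2 + k^2 - F = 64 + 324 - 64 = 324
r = 18

Center (-8, -18), radius = 18


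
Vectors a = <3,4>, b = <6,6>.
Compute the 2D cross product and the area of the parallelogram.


cross = 3*6 - 4*6 = 18 - 24 = -6
Parallelogram area = |-6| = 6

cross = -6, parallelogram area = 6


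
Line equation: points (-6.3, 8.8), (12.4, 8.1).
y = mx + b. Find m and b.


m = (-0.7)/(18.7) = -0.0374
b = y1 - m*x1 = 8.8 - (-0.7*(-6.3))/(18.7) = 8.8 - 0.2358 = 8.5642

y = -0.0374x + 8.5642


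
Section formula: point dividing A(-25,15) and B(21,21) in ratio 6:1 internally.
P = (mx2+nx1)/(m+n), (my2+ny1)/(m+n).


Px = (6*21 + 1*(-25))/7 = 101/7 = 14.4286
Py = (6*21 + 1*15)/7 = 141/7 = 20.1429

P = (14.4286, 20.1429)


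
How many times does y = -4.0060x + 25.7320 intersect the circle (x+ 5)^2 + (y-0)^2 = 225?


Substitute y = -4.0060x + 25.7320: (x+ 5)^2 + (-4.0060x+25.7320-0)^2 = 225
Expand to Ax^2 + Bx + C = 0, where b-k = 25.732
A = 1+m^2 = 17.048036
B = 2(m(b-k) - h) = 2(-4.0060*25.732 + 5) = -196.164784
C = h^2 + (b-k)^2 - r^2 = 25 + 662.135824 - 225 = 462.135824
disc = B^2-4AC = 38480.6225 - 31514.0327 = 6966.5898
disc > 0

2 intersection points


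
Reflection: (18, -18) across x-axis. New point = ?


Reflection rule for x-axis: (x, -y)
(18, -18) -> (18, 18)

(18, 18)


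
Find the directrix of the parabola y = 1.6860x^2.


a = 1.6860
1/(4a) = 0.1483
directrix: y = -0.1483 = -0.1483

y = -0.1483


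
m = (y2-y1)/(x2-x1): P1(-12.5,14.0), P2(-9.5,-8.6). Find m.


dy = -8.6 - 14.0 = -22.6
dx = -9.5 + 12.5 = 3.0
m = -22.6/3.0 = -7.5333

m = -7.5333


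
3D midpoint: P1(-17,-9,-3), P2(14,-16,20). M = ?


Mx = (-17+14)/2 = -1.5000
My = (-9- 16)/2 = -12.5000
Mz = (-3+20)/2 = 8.5000

M = (-1.5000, -12.5000, 8.5000)


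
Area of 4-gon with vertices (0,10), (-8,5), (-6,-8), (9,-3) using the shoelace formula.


sum(xi*y_{i+1}) = 0*5 - 8*(-8) - 6*(-3) + 9*10 = 172
sum(yi*x_{i+1}) = 10*(-8) + 5*(-6) - 8*9 - 3*0 = -182
Area = |172 + 182|/2 = 354/2 = 177.0000

177.0000 sq units


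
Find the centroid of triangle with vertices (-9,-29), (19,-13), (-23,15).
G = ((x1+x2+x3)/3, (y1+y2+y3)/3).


Gx = (-9+19- 23)/3 = -13/3 = -4.3333
Gy = (-29- 13+15)/3 = -27/3 = -9.0000

G = (-4.3333, -9.0000)


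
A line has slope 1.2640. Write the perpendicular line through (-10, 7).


Perpendicular slope = -1/m1 = -1/1.2640 = -0.7911
b2 = y0 - m2*x0 = 7 - 10/1.2640 = 7 - 7.9114 = -0.9114

y = -0.7911x - 0.9114


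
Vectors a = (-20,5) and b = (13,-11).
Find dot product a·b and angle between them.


a·b = -20*13 + 5*(-11) = -260 - 55 = -315
|a| = sqrt(400+25) = 20.6155
|b| = sqrt(169+121) = 17.0294
cos(theta) = -315/(sqrt(425)*sqrt(290)) = -315/sqrt(123250) = -0.897257
theta = arccos(-315/sqrt(123250)) = 153.7999 degrees

a·b = -315, theta = 153.7999 deg


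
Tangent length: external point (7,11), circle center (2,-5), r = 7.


d = sqrt((7-2)^2 + (11+ 5)^2) = sqrt(25+256) = 16.7631
L = sqrt(281.0000 - 49) = sqrt(232.0000) = 15.2315

15.2315


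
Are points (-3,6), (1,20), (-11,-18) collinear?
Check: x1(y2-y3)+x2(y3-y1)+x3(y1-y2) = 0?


-3*(20+ 18) + 1*(-18-6) - 11*(6-20)
= -114 - 24 + 154 = 16

No, not collinear (determinant = 16)
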